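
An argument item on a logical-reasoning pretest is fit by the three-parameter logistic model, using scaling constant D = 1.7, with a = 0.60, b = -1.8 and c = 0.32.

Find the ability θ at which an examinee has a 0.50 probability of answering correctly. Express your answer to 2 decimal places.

P(θ) = c + (1 − c) · 1 / (1 + exp(−D·a(θ − b)))
Remove guessing floor: (0.50 − 0.32)/(1 − 0.32) = 0.2647
logit = ln(0.2647/0.7353) = -1.0217
θ = b + logit/(1.7·a) = -1.8 + (-1.0217)/1.0200 = -2.8016

-2.80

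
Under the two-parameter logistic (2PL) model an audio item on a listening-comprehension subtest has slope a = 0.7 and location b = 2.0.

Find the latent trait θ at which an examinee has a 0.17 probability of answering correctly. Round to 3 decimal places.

-0.265

P(θ) = 1 / (1 + exp(−a(θ − b)))
logit = ln(0.1700/0.8300) = -1.5856
θ = b + logit/(a) = 2.0 + (-1.5856)/0.7000 = -0.2652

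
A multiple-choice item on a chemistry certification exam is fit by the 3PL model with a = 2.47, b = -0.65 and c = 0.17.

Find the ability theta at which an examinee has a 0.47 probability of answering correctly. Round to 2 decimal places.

-0.88

P(theta) = c + (1 − c) · 1 / (1 + exp(−a(theta − b)))
Remove guessing floor: (0.47 − 0.17)/(1 − 0.17) = 0.3614
logit = ln(0.3614/0.6386) = -0.5691
theta = b + logit/(a) = -0.65 + (-0.5691)/2.4700 = -0.8804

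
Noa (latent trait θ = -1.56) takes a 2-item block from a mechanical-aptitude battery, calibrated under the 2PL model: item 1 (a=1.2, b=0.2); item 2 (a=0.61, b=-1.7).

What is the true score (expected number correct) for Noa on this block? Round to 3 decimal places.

0.629

P(θ) = 1 / (1 + exp(−a(θ − b)))
P_1 = 1/(1+e^{2.1120}) = 0.1079
P_2 = 1/(1+e^{-0.0854}) = 0.5213
E[score] = 0.1079 + 0.5213 = 0.6293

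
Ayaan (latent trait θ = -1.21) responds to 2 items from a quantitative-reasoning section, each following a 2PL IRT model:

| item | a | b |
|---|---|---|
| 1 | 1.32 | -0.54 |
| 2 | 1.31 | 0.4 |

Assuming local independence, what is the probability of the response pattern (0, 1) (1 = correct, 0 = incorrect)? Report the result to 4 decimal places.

0.0766

P(θ) = 1 / (1 + exp(−a(θ − b)))
P_1 = 1/(1+e^{0.8844}) = 0.2923
P_2 = 1/(1+e^{2.1091}) = 0.1082
L = (1−P_1) × P_2 = 0.7077 × 0.1082 = 0.07659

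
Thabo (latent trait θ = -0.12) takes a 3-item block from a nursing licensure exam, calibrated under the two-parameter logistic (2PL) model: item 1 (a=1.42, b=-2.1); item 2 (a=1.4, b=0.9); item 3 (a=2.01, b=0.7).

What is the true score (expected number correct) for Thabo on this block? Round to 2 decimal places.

1.30

P(θ) = 1 / (1 + exp(−a(θ − b)))
P_1 = 1/(1+e^{-2.8116}) = 0.9433
P_2 = 1/(1+e^{1.4280}) = 0.1934
P_3 = 1/(1+e^{1.6482}) = 0.1614
E[score] = 0.9433 + 0.1934 + 0.1614 = 1.2981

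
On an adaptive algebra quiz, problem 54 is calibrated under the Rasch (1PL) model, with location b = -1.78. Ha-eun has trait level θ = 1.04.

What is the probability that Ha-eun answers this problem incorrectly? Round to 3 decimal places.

0.056

P(θ) = 1 / (1 + exp(−(θ − b)))
Exponent: (1.04 − (-1.78)) = 2.8200
1/(1 + e^{-2.8200}) = 0.9437
P = 0.9437
P(incorrect) = 1 − 0.9437 = 0.0563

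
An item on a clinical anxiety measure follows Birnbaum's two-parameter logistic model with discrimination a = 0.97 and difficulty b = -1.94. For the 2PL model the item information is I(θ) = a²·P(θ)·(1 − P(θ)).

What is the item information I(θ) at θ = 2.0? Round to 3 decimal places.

P = 1/(1+e^{-3.8218}) = 0.9786
P(1−P) = 0.9786 × 0.0214 = 0.0210
I = a² × P(1−P) = 0.97² × 0.0210 = 0.01972

0.020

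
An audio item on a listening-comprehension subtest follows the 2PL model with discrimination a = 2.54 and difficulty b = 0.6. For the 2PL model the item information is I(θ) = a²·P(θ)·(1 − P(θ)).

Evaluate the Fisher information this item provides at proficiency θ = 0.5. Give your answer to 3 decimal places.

1.587

P = 1/(1+e^{0.2540}) = 0.4368
P(1−P) = 0.4368 × 0.5632 = 0.2460
I = a² × P(1−P) = 2.54² × 0.2460 = 1.58716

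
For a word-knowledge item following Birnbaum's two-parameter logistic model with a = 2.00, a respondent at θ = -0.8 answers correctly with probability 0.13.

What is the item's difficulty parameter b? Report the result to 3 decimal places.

0.150

P(θ) = 1 / (1 + exp(−a(θ − b)))
logit(0.13) = ln(0.13/0.87) = -1.9010
b = θ − logit/(a) = -0.8 − (-1.9010)/2.0000 = 0.1505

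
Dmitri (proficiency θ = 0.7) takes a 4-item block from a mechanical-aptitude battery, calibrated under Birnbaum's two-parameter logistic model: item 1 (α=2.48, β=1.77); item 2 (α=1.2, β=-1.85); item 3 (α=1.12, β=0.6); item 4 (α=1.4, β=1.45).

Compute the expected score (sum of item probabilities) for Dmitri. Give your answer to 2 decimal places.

P(θ) = 1 / (1 + exp(−α(θ − β)))
P_1 = 1/(1+e^{2.6536}) = 0.0658
P_2 = 1/(1+e^{-3.0600}) = 0.9552
P_3 = 1/(1+e^{-0.1120}) = 0.5280
P_4 = 1/(1+e^{1.0500}) = 0.2592
E[score] = 0.0658 + 0.9552 + 0.5280 + 0.2592 = 1.8082

1.81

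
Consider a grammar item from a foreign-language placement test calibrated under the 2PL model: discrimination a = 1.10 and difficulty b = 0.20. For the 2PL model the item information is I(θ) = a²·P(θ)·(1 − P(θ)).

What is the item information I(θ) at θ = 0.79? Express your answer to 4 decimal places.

0.2728

P = 1/(1+e^{-0.6490}) = 0.6568
P(1−P) = 0.6568 × 0.3432 = 0.2254
I = a² × P(1−P) = 1.10² × 0.2254 = 0.27276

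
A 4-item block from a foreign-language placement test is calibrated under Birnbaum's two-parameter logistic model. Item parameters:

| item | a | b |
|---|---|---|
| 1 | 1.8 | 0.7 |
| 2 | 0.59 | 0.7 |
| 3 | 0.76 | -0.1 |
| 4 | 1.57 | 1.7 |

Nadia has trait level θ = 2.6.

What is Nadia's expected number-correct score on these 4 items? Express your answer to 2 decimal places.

P(θ) = 1 / (1 + exp(−a(θ − b)))
P_1 = 1/(1+e^{-3.4200}) = 0.9683
P_2 = 1/(1+e^{-1.1210}) = 0.7542
P_3 = 1/(1+e^{-2.0520}) = 0.8861
P_4 = 1/(1+e^{-1.4130}) = 0.8042
E[score] = 0.9683 + 0.7542 + 0.8861 + 0.8042 = 3.4129

3.41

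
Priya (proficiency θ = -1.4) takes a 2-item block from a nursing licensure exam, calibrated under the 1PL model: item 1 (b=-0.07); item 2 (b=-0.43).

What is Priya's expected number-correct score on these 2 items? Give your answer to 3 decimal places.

P(θ) = 1 / (1 + exp(−(θ − b)))
P_1 = 1/(1+e^{1.3300}) = 0.2092
P_2 = 1/(1+e^{0.9700}) = 0.2749
E[score] = 0.2092 + 0.2749 = 0.4840

0.484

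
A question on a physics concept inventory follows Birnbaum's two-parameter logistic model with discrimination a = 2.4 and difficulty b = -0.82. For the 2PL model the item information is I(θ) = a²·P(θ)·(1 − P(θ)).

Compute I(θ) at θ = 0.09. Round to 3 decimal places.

P = 1/(1+e^{-2.1840}) = 0.8988
P(1−P) = 0.8988 × 0.1012 = 0.0910
I = a² × P(1−P) = 2.4² × 0.0910 = 0.52391

0.524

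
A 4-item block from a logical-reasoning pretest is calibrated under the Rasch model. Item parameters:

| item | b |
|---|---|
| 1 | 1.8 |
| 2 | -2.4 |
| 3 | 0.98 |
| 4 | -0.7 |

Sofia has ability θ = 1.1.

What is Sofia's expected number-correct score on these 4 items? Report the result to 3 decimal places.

P(θ) = 1 / (1 + exp(−(θ − b)))
P_1 = 1/(1+e^{0.7000}) = 0.3318
P_2 = 1/(1+e^{-3.5000}) = 0.9707
P_3 = 1/(1+e^{-0.1200}) = 0.5300
P_4 = 1/(1+e^{-1.8000}) = 0.8581
E[score] = 0.3318 + 0.9707 + 0.5300 + 0.8581 = 2.6906

2.691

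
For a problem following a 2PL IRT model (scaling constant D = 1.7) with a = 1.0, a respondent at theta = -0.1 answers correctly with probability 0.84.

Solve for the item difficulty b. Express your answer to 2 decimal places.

-1.08

P(theta) = 1 / (1 + exp(−D·a(theta − b)))
logit(0.84) = ln(0.84/0.16) = 1.6582
b = theta − logit/(1.7·a) = -0.1 − 1.6582/1.7000 = -1.0754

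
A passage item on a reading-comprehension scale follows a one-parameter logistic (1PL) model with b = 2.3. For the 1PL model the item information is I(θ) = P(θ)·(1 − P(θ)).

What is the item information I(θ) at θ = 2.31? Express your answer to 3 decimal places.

P = 1/(1+e^{-0.0100}) = 0.5025
P(1−P) = 0.5025 × 0.4975 = 0.2500
I = P(1−P) = 0.24999

0.250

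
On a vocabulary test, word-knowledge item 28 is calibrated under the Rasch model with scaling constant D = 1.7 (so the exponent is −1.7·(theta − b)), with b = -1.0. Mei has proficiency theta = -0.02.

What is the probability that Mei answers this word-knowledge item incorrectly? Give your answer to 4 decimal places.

0.1590

P(theta) = 1 / (1 + exp(−D·(theta − b)))
Exponent: 1.7 × (-0.02 − (-1.0)) = 1.6660
1/(1 + e^{-1.6660}) = 0.8410
P = 0.8410
P(incorrect) = 1 − 0.8410 = 0.1590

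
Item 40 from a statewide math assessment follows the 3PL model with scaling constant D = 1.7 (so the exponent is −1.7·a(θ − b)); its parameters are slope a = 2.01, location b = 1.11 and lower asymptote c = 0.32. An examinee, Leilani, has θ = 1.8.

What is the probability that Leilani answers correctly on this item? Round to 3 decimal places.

P(θ) = c + (1 − c) · 1 / (1 + exp(−D·a(θ − b)))
Exponent: 1.7 × 2.01 × (1.8 − 1.11) = 2.3577
1/(1 + e^{-2.3577}) = 0.9135
P = 0.32 + 0.68 × 0.9135 = 0.9412

0.941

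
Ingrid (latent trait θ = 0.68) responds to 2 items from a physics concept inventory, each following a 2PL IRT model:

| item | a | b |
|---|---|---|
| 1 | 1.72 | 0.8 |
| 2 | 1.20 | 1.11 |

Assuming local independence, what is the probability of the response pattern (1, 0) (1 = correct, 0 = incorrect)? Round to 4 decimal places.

P(θ) = 1 / (1 + exp(−a(θ − b)))
P_1 = 1/(1+e^{0.2064}) = 0.4486
P_2 = 1/(1+e^{0.5160}) = 0.3738
L = P_1 × (1−P_2) = 0.4486 × 0.6262 = 0.28091

0.2809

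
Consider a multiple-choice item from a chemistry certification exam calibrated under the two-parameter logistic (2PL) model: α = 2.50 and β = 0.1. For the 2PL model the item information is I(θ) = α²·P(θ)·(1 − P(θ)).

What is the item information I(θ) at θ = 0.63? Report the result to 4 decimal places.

P = 1/(1+e^{-1.3250}) = 0.7900
P(1−P) = 0.7900 × 0.2100 = 0.1659
I = α² × P(1−P) = 2.50² × 0.1659 = 1.03683

1.0368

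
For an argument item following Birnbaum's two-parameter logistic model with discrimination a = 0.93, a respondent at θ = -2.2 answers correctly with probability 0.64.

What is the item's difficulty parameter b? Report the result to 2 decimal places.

-2.82

P(θ) = 1 / (1 + exp(−a(θ − b)))
logit(0.64) = ln(0.64/0.36) = 0.5754
b = θ − logit/(a) = -2.2 − 0.5754/0.9300 = -2.8187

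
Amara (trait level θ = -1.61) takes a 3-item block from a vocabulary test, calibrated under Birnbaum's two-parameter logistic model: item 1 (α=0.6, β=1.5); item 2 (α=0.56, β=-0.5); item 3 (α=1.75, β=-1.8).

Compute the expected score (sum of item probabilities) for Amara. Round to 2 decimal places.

P(θ) = 1 / (1 + exp(−α(θ − β)))
P_1 = 1/(1+e^{1.8660}) = 0.1340
P_2 = 1/(1+e^{0.6216}) = 0.3494
P_3 = 1/(1+e^{-0.3325}) = 0.5824
E[score] = 0.1340 + 0.3494 + 0.5824 = 1.0658

1.07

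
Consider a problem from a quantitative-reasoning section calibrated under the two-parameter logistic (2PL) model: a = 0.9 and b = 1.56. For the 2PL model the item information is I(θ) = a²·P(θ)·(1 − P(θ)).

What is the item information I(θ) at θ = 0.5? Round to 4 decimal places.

P = 1/(1+e^{0.9540}) = 0.2781
P(1−P) = 0.2781 × 0.7219 = 0.2008
I = a² × P(1−P) = 0.9² × 0.2008 = 0.16261

0.1626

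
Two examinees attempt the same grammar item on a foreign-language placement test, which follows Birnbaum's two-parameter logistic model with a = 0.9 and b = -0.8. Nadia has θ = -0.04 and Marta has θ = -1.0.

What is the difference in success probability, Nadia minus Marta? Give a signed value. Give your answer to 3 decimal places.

0.210

P(θ) = 1 / (1 + exp(−a(θ − b)))
P(Nadia) = 0.6646  [exponent 0.6840]
P(Marta) = 0.4551  [exponent -0.1800]
Difference = 0.6646 − 0.4551 = 0.2095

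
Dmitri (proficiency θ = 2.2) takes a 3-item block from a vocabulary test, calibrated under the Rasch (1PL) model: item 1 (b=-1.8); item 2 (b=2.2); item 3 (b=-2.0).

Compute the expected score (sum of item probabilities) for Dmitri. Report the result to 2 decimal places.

P(θ) = 1 / (1 + exp(−(θ − b)))
P_1 = 1/(1+e^{-4.0000}) = 0.9820
P_2 = 1/(1+e^{0.0000}) = 0.5000
P_3 = 1/(1+e^{-4.2000}) = 0.9852
E[score] = 0.9820 + 0.5000 + 0.9852 = 2.4672

2.47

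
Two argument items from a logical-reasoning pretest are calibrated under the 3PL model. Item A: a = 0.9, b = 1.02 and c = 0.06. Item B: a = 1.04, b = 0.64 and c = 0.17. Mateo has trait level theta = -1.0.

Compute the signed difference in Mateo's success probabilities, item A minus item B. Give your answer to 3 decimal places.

P(theta) = c + (1 − c) · 1 / (1 + exp(−a(theta − b)))
P_A = 0.1913
P_B = 0.2976
P_A − P_B = -0.1063

-0.106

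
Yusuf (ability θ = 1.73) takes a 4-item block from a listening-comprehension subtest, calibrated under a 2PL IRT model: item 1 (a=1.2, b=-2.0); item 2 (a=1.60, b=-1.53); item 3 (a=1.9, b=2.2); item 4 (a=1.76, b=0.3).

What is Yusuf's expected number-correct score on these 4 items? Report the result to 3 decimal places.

P(θ) = 1 / (1 + exp(−a(θ − b)))
P_1 = 1/(1+e^{-4.4760}) = 0.9887
P_2 = 1/(1+e^{-5.2160}) = 0.9946
P_3 = 1/(1+e^{0.8930}) = 0.2905
P_4 = 1/(1+e^{-2.5168}) = 0.9253
E[score] = 0.9887 + 0.9946 + 0.2905 + 0.9253 = 3.1992

3.199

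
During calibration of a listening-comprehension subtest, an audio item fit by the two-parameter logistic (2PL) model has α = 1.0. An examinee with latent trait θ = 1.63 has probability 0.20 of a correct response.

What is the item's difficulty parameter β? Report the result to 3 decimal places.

3.016

P(θ) = 1 / (1 + exp(−α(θ − β)))
logit(0.20) = ln(0.20/0.80) = -1.3863
β = θ − logit/(α) = 1.63 − (-1.3863)/1.0000 = 3.0163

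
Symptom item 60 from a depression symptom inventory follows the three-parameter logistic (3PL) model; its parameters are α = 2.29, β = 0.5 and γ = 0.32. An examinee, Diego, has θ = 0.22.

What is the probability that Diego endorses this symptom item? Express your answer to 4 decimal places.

0.5546

P(θ) = γ + (1 − γ) · 1 / (1 + exp(−α(θ − β)))
Exponent: 2.29 × (0.22 − 0.5) = -0.6412
1/(1 + e^{0.6412}) = 0.3450
P = 0.32 + 0.68 × 0.3450 = 0.5546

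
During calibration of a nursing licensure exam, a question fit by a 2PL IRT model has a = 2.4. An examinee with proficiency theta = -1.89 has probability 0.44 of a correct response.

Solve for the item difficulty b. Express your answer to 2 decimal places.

P(theta) = 1 / (1 + exp(−a(theta − b)))
logit(0.44) = ln(0.44/0.56) = -0.2412
b = theta − logit/(a) = -1.89 − (-0.2412)/2.4000 = -1.7895

-1.79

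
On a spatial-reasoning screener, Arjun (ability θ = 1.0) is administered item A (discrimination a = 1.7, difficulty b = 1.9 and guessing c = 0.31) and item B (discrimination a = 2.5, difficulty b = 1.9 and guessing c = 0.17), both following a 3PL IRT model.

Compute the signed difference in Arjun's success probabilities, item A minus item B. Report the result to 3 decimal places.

P(θ) = c + (1 − c) · 1 / (1 + exp(−a(θ − b)))
P_A = 0.4328
P_B = 0.2491
P_A − P_B = 0.1837

0.184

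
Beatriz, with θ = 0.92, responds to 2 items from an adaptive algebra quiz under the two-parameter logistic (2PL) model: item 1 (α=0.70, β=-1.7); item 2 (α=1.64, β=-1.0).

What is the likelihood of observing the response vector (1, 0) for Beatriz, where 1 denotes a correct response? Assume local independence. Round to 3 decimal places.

0.035

P(θ) = 1 / (1 + exp(−α(θ − β)))
P_1 = 1/(1+e^{-1.8340}) = 0.8622
P_2 = 1/(1+e^{-3.1488}) = 0.9589
L = P_1 × (1−P_2) = 0.8622 × 0.0411 = 0.03547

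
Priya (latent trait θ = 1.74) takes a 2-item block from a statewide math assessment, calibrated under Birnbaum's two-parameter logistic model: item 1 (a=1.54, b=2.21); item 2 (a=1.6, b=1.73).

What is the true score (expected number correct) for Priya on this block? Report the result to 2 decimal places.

P(θ) = 1 / (1 + exp(−a(θ − b)))
P_1 = 1/(1+e^{0.7238}) = 0.3266
P_2 = 1/(1+e^{-0.0160}) = 0.5040
E[score] = 0.3266 + 0.5040 = 0.8306

0.83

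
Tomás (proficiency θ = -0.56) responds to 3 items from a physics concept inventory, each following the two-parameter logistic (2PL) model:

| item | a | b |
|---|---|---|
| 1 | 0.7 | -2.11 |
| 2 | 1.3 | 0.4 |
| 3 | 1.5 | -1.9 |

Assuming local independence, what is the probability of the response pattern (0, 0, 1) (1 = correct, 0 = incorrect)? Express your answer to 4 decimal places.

0.1730

P(θ) = 1 / (1 + exp(−a(θ − b)))
P_1 = 1/(1+e^{-1.0850}) = 0.7474
P_2 = 1/(1+e^{1.2480}) = 0.2230
P_3 = 1/(1+e^{-2.0100}) = 0.8818
L = (1−P_1) × (1−P_2) × P_3 = 0.2526 × 0.7770 × 0.8818 = 0.17304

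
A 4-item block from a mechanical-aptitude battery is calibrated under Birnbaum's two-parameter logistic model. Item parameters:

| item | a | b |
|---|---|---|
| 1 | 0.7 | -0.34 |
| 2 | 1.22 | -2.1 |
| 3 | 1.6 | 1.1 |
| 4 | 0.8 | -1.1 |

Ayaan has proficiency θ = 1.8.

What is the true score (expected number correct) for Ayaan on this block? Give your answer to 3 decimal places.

3.473

P(θ) = 1 / (1 + exp(−a(θ − b)))
P_1 = 1/(1+e^{-1.4980}) = 0.8173
P_2 = 1/(1+e^{-4.7580}) = 0.9915
P_3 = 1/(1+e^{-1.1200}) = 0.7540
P_4 = 1/(1+e^{-2.3200}) = 0.9105
E[score] = 0.8173 + 0.9915 + 0.7540 + 0.9105 = 3.4733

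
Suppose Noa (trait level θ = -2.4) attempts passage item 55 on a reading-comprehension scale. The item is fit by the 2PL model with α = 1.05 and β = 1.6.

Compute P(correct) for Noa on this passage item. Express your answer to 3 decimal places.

0.015

P(θ) = 1 / (1 + exp(−α(θ − β)))
Exponent: 1.05 × (-2.4 − 1.6) = -4.2000
1/(1 + e^{4.2000}) = 0.0148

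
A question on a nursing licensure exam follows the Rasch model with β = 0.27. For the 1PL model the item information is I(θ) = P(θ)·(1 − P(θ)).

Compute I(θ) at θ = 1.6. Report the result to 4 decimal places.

0.1654

P = 1/(1+e^{-1.3300}) = 0.7908
P(1−P) = 0.7908 × 0.2092 = 0.1654
I = P(1−P) = 0.16541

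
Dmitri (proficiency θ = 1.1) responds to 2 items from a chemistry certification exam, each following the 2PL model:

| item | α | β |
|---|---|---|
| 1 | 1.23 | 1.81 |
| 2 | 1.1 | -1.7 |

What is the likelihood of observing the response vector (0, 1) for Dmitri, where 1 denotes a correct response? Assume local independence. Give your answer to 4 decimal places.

0.6744

P(θ) = 1 / (1 + exp(−α(θ − β)))
P_1 = 1/(1+e^{0.8733}) = 0.2946
P_2 = 1/(1+e^{-3.0800}) = 0.9561
L = (1−P_1) × P_2 = 0.7054 × 0.9561 = 0.67444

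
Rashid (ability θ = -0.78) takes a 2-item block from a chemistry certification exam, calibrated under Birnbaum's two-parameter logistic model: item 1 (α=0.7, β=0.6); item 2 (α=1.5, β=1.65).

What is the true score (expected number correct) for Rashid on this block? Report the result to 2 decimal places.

P(θ) = 1 / (1 + exp(−α(θ − β)))
P_1 = 1/(1+e^{0.9660}) = 0.2757
P_2 = 1/(1+e^{3.6450}) = 0.0255
E[score] = 0.2757 + 0.0255 = 0.3011

0.30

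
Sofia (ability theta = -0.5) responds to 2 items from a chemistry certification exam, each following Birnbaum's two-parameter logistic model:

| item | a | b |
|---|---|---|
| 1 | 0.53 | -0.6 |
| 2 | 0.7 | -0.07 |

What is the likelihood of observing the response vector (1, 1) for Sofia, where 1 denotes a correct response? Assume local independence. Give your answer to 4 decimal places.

0.2183

P(theta) = 1 / (1 + exp(−a(theta − b)))
P_1 = 1/(1+e^{-0.0530}) = 0.5132
P_2 = 1/(1+e^{0.3010}) = 0.4253
L = P_1 × P_2 = 0.5132 × 0.4253 = 0.21829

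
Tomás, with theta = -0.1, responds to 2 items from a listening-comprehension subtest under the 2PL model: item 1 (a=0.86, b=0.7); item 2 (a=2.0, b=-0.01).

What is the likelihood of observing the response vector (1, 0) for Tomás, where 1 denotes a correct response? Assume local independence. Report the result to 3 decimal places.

P(theta) = 1 / (1 + exp(−a(theta − b)))
P_1 = 1/(1+e^{0.6880}) = 0.3345
P_2 = 1/(1+e^{0.1800}) = 0.4551
L = P_1 × (1−P_2) = 0.3345 × 0.5449 = 0.18225

0.182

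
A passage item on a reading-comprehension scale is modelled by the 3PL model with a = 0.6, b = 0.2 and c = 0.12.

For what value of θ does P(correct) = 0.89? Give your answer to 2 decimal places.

P(θ) = c + (1 − c) · 1 / (1 + exp(−a(θ − b)))
Remove guessing floor: (0.89 − 0.12)/(1 − 0.12) = 0.8750
logit = ln(0.8750/0.1250) = 1.9459
θ = b + logit/(a) = 0.2 + 1.9459/0.6000 = 3.4432

3.44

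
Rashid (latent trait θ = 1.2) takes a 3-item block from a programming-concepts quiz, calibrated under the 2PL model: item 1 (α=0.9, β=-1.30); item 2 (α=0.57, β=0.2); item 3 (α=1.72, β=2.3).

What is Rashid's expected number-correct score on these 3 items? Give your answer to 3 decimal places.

1.674

P(θ) = 1 / (1 + exp(−α(θ − β)))
P_1 = 1/(1+e^{-2.2500}) = 0.9047
P_2 = 1/(1+e^{-0.5700}) = 0.6388
P_3 = 1/(1+e^{1.8920}) = 0.1310
E[score] = 0.9047 + 0.6388 + 0.1310 = 1.6744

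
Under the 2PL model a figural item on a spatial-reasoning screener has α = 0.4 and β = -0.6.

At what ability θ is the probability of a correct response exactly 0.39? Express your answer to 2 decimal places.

-1.72

P(θ) = 1 / (1 + exp(−α(θ − β)))
logit = ln(0.3900/0.6100) = -0.4473
θ = β + logit/(α) = -0.6 + (-0.4473)/0.4000 = -1.7183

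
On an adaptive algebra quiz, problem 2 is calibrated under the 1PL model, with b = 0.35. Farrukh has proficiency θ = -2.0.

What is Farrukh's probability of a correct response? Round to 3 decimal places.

P(θ) = 1 / (1 + exp(−(θ − b)))
Exponent: (-2.0 − 0.35) = -2.3500
1/(1 + e^{2.3500}) = 0.0871
P = 0.0871

0.087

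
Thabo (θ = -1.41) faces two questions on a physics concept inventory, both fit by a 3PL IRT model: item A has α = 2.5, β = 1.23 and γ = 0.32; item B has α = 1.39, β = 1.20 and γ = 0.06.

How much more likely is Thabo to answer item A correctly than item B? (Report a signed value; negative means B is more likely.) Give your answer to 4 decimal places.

0.2366

P(θ) = γ + (1 − γ) · 1 / (1 + exp(−α(θ − β)))
P_A = 0.3209
P_B = 0.0843
P_A − P_B = 0.2366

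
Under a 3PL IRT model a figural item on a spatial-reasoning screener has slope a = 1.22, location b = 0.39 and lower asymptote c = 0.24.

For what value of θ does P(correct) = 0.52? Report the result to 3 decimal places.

P(θ) = c + (1 − c) · 1 / (1 + exp(−a(θ − b)))
Remove guessing floor: (0.52 − 0.24)/(1 − 0.24) = 0.3684
logit = ln(0.3684/0.6316) = -0.5390
θ = b + logit/(a) = 0.39 + (-0.5390)/1.2200 = -0.0518

-0.052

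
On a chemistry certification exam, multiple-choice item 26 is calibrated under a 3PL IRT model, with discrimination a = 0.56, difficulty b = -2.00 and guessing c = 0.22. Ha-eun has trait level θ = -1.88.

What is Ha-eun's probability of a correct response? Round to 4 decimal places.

P(θ) = c + (1 − c) · 1 / (1 + exp(−a(θ − b)))
Exponent: 0.56 × (-1.88 − (-2.00)) = 0.0672
1/(1 + e^{-0.0672}) = 0.5168
P = 0.22 + 0.78 × 0.5168 = 0.6231

0.6231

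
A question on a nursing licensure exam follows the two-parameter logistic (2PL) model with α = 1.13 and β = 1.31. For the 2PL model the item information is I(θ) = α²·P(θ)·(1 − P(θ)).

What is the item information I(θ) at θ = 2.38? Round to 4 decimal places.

0.2260

P = 1/(1+e^{-1.2091}) = 0.7701
P(1−P) = 0.7701 × 0.2299 = 0.1770
I = α² × P(1−P) = 1.13² × 0.1770 = 0.22604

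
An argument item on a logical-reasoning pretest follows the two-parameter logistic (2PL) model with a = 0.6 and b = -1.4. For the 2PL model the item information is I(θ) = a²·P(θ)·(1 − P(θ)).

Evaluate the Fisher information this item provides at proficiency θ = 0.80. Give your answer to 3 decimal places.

0.060

P = 1/(1+e^{-1.3200}) = 0.7892
P(1−P) = 0.7892 × 0.2108 = 0.1664
I = a² × P(1−P) = 0.6² × 0.1664 = 0.05989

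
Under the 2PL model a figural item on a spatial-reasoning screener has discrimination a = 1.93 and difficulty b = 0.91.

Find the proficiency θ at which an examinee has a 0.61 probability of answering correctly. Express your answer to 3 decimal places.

P(θ) = 1 / (1 + exp(−a(θ − b)))
logit = ln(0.6100/0.3900) = 0.4473
θ = b + logit/(a) = 0.91 + 0.4473/1.9300 = 1.1418

1.142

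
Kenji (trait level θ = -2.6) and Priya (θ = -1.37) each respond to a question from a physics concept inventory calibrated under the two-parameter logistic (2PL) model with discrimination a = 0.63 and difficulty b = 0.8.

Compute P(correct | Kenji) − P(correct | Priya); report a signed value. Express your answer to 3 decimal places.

P(θ) = 1 / (1 + exp(−a(θ − b)))
P(Kenji) = 0.1051  [exponent -2.1420]
P(Priya) = 0.2031  [exponent -1.3671]
Difference = 0.1051 − 0.2031 = -0.0980

-0.098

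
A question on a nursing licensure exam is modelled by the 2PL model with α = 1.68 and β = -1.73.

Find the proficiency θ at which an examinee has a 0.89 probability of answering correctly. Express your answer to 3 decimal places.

P(θ) = 1 / (1 + exp(−α(θ − β)))
logit = ln(0.8900/0.1100) = 2.0907
θ = β + logit/(α) = -1.73 + 2.0907/1.6800 = -0.4855

-0.486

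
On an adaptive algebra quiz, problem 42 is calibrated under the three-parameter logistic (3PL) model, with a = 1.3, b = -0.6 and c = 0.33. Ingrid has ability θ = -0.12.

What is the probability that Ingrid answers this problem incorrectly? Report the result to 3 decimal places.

0.234

P(θ) = c + (1 − c) · 1 / (1 + exp(−a(θ − b)))
Exponent: 1.3 × (-0.12 − (-0.6)) = 0.6240
1/(1 + e^{-0.6240}) = 0.6511
P = 0.33 + 0.67 × 0.6511 = 0.7663
P(incorrect) = 1 − 0.7663 = 0.2337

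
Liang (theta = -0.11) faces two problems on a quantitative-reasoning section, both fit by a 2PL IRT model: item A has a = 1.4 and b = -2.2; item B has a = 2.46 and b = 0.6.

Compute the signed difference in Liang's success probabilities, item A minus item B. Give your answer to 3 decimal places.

P(theta) = 1 / (1 + exp(−a(theta − b)))
P_A = 0.9491
P_B = 0.1485
P_A − P_B = 0.8006

0.801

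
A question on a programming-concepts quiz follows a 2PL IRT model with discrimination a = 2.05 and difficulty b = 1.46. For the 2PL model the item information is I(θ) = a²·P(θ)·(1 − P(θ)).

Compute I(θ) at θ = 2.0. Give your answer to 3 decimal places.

0.785

P = 1/(1+e^{-1.1070}) = 0.7516
P(1−P) = 0.7516 × 0.2484 = 0.1867
I = a² × P(1−P) = 2.05² × 0.1867 = 0.78466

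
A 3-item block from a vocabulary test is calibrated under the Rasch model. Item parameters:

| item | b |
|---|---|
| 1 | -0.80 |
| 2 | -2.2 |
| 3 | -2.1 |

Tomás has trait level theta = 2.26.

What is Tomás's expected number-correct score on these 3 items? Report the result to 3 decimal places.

P(theta) = 1 / (1 + exp(−(theta − b)))
P_1 = 1/(1+e^{-3.0600}) = 0.9552
P_2 = 1/(1+e^{-4.4600}) = 0.9886
P_3 = 1/(1+e^{-4.3600}) = 0.9874
E[score] = 0.9552 + 0.9886 + 0.9874 = 2.9312

2.931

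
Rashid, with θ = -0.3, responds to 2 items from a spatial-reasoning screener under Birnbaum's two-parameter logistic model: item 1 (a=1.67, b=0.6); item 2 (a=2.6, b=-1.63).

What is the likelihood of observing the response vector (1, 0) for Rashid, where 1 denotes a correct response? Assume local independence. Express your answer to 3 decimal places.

0.006

P(θ) = 1 / (1 + exp(−a(θ − b)))
P_1 = 1/(1+e^{1.5030}) = 0.1820
P_2 = 1/(1+e^{-3.4580}) = 0.9695
L = P_1 × (1−P_2) = 0.1820 × 0.0305 = 0.00556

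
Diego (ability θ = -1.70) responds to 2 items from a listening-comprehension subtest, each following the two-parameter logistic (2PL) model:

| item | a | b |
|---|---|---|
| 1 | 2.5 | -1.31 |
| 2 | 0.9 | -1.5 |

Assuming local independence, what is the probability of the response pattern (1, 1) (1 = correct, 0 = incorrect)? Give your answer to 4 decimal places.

P(θ) = 1 / (1 + exp(−a(θ − b)))
P_1 = 1/(1+e^{0.9750}) = 0.2739
P_2 = 1/(1+e^{0.1800}) = 0.4551
L = P_1 × P_2 = 0.2739 × 0.4551 = 0.12465

0.1247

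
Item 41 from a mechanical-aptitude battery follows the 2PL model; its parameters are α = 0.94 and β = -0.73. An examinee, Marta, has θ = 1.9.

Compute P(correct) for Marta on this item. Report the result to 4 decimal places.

P(θ) = 1 / (1 + exp(−α(θ − β)))
Exponent: 0.94 × (1.9 − (-0.73)) = 2.4722
1/(1 + e^{-2.4722}) = 0.9222

0.9222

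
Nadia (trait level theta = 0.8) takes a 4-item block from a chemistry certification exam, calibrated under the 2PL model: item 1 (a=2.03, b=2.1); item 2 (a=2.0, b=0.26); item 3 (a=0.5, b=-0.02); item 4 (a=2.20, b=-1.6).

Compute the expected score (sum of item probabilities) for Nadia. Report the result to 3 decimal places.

P(theta) = 1 / (1 + exp(−a(theta − b)))
P_1 = 1/(1+e^{2.6390}) = 0.0667
P_2 = 1/(1+e^{-1.0800}) = 0.7465
P_3 = 1/(1+e^{-0.4100}) = 0.6011
P_4 = 1/(1+e^{-5.2800}) = 0.9949
E[score] = 0.0667 + 0.7465 + 0.6011 + 0.9949 = 2.4092

2.409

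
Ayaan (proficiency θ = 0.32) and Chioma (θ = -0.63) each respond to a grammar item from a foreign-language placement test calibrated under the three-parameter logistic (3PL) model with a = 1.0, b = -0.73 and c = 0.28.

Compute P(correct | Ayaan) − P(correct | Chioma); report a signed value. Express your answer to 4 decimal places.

0.1554

P(θ) = c + (1 − c) · 1 / (1 + exp(−a(θ − b)))
P(Ayaan) = 0.8134  [exponent 1.0500]
P(Chioma) = 0.6580  [exponent 0.1000]
Difference = 0.8134 − 0.6580 = 0.1554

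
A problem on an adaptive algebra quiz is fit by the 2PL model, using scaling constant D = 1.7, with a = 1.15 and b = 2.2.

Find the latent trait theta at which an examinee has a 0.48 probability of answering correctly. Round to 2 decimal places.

P(theta) = 1 / (1 + exp(−D·a(theta − b)))
logit = ln(0.4800/0.5200) = -0.0800
theta = b + logit/(1.7·a) = 2.2 + (-0.0800)/1.9550 = 2.1591

2.16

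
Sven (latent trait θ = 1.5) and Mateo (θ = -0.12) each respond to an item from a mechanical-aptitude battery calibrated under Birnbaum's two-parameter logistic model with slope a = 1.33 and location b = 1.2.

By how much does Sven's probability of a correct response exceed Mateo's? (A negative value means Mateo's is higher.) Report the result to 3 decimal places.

0.451

P(θ) = 1 / (1 + exp(−a(θ − b)))
P(Sven) = 0.5984  [exponent 0.3990]
P(Mateo) = 0.1473  [exponent -1.7556]
Difference = 0.5984 − 0.1473 = 0.4511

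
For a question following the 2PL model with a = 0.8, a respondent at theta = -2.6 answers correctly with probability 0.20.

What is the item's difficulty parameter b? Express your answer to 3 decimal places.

-0.867

P(theta) = 1 / (1 + exp(−a(theta − b)))
logit(0.20) = ln(0.20/0.80) = -1.3863
b = theta − logit/(a) = -2.6 − (-1.3863)/0.8000 = -0.8671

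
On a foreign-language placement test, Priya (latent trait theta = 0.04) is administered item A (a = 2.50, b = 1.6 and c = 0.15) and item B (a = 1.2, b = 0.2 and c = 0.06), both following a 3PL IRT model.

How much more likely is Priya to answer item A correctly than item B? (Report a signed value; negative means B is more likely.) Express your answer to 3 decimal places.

P(theta) = c + (1 − c) · 1 / (1 + exp(−a(theta − b)))
P_A = 0.1669
P_B = 0.4850
P_A − P_B = -0.3182

-0.318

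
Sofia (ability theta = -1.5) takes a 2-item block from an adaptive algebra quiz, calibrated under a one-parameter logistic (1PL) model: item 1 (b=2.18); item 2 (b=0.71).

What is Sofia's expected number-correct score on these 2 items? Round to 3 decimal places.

P(theta) = 1 / (1 + exp(−(theta − b)))
P_1 = 1/(1+e^{3.6800}) = 0.0246
P_2 = 1/(1+e^{2.2100}) = 0.0989
E[score] = 0.0246 + 0.0989 = 0.1235

0.123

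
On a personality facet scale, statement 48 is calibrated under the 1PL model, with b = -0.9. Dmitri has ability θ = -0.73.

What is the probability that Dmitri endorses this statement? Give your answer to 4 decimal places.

0.5424

P(θ) = 1 / (1 + exp(−(θ − b)))
Exponent: (-0.73 − (-0.9)) = 0.1700
1/(1 + e^{-0.1700}) = 0.5424
P = 0.5424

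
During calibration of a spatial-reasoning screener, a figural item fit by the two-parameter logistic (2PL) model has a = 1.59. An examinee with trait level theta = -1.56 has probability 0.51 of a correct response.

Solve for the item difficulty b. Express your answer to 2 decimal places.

P(theta) = 1 / (1 + exp(−a(theta − b)))
logit(0.51) = ln(0.51/0.49) = 0.0400
b = theta − logit/(a) = -1.56 − 0.0400/1.5900 = -1.5852

-1.59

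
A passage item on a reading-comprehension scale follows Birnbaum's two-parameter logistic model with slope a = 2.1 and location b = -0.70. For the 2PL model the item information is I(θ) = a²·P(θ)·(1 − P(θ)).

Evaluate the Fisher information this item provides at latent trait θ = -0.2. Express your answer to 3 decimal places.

0.847

P = 1/(1+e^{-1.0500}) = 0.7408
P(1−P) = 0.7408 × 0.2592 = 0.1920
I = a² × P(1−P) = 2.1² × 0.1920 = 0.84684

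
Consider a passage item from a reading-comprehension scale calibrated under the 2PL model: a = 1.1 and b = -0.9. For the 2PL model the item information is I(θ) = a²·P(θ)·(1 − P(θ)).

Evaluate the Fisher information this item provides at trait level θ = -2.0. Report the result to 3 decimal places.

P = 1/(1+e^{1.2100}) = 0.2297
P(1−P) = 0.2297 × 0.7703 = 0.1769
I = a² × P(1−P) = 1.1² × 0.1769 = 0.21410

0.214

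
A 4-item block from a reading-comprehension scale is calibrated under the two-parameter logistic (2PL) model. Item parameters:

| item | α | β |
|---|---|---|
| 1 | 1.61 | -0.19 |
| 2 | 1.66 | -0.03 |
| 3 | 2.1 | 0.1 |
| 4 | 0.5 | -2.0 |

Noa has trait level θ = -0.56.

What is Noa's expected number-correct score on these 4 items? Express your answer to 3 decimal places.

P(θ) = 1 / (1 + exp(−α(θ − β)))
P_1 = 1/(1+e^{0.5957}) = 0.3553
P_2 = 1/(1+e^{0.8798}) = 0.2932
P_3 = 1/(1+e^{1.3860}) = 0.2000
P_4 = 1/(1+e^{-0.7200}) = 0.6726
E[score] = 0.3553 + 0.2932 + 0.2000 + 0.6726 = 1.5212

1.521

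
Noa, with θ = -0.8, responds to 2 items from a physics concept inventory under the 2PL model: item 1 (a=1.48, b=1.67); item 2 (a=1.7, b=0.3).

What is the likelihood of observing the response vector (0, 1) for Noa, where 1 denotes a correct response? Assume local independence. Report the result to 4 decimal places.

0.1302

P(θ) = 1 / (1 + exp(−a(θ − b)))
P_1 = 1/(1+e^{3.6556}) = 0.0252
P_2 = 1/(1+e^{1.8700}) = 0.1335
L = (1−P_1) × P_2 = 0.9748 × 0.1335 = 0.13018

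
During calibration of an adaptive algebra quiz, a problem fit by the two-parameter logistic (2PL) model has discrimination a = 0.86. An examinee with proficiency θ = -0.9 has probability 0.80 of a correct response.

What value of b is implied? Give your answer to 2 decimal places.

-2.51

P(θ) = 1 / (1 + exp(−a(θ − b)))
logit(0.80) = ln(0.80/0.20) = 1.3863
b = θ − logit/(a) = -0.9 − 1.3863/0.8600 = -2.5120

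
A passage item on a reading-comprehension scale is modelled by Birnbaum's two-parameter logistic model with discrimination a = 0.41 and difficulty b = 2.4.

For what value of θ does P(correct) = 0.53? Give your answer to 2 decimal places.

2.69

P(θ) = 1 / (1 + exp(−a(θ − b)))
logit = ln(0.5300/0.4700) = 0.1201
θ = b + logit/(a) = 2.4 + 0.1201/0.4100 = 2.6930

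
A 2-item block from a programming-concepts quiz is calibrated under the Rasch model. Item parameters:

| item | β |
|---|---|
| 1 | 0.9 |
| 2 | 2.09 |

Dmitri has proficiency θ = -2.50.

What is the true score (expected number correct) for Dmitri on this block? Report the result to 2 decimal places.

0.04

P(θ) = 1 / (1 + exp(−(θ − β)))
P_1 = 1/(1+e^{3.4000}) = 0.0323
P_2 = 1/(1+e^{4.5900}) = 0.0101
E[score] = 0.0323 + 0.0101 = 0.0423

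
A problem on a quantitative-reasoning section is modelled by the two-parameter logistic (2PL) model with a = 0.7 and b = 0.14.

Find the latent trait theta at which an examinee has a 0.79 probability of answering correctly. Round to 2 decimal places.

2.03

P(theta) = 1 / (1 + exp(−a(theta − b)))
logit = ln(0.7900/0.2100) = 1.3249
theta = b + logit/(a) = 0.14 + 1.3249/0.7000 = 2.0328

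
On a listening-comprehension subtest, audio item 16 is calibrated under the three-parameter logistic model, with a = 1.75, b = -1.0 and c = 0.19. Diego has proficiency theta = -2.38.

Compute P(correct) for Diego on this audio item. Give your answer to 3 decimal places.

0.256

P(theta) = c + (1 − c) · 1 / (1 + exp(−a(theta − b)))
Exponent: 1.75 × (-2.38 − (-1.0)) = -2.4150
1/(1 + e^{2.4150}) = 0.0820
P = 0.19 + 0.81 × 0.0820 = 0.2564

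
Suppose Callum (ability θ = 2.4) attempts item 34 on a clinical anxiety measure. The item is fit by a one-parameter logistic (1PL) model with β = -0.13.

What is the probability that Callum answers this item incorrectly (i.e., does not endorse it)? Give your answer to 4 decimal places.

P(θ) = 1 / (1 + exp(−(θ − β)))
Exponent: (2.4 − (-0.13)) = 2.5300
1/(1 + e^{-2.5300}) = 0.9262
P = 0.9262
P(incorrect) = 1 − 0.9262 = 0.0738

0.0738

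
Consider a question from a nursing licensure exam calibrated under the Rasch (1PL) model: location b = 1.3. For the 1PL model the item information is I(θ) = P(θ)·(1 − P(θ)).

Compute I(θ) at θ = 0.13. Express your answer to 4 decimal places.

P = 1/(1+e^{1.1700}) = 0.2369
P(1−P) = 0.2369 × 0.7631 = 0.1808
I = P(1−P) = 0.18075

0.1808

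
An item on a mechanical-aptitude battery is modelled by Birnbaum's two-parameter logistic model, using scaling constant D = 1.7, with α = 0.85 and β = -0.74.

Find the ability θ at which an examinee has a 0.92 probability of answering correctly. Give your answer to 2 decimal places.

P(θ) = 1 / (1 + exp(−D·α(θ − β)))
logit = ln(0.9200/0.0800) = 2.4423
θ = β + logit/(1.7·α) = -0.74 + 2.4423/1.4450 = 0.9502

0.95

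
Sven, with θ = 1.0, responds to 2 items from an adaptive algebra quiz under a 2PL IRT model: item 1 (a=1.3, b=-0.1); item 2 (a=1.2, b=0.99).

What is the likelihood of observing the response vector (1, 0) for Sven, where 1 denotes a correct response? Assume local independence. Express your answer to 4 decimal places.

P(θ) = 1 / (1 + exp(−a(θ − b)))
P_1 = 1/(1+e^{-1.4300}) = 0.8069
P_2 = 1/(1+e^{-0.0120}) = 0.5030
L = P_1 × (1−P_2) = 0.8069 × 0.4970 = 0.40103

0.4010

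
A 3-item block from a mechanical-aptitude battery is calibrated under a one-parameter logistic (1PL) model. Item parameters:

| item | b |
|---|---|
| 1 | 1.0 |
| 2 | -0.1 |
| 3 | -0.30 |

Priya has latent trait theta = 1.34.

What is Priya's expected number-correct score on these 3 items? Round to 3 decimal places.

2.230

P(theta) = 1 / (1 + exp(−(theta − b)))
P_1 = 1/(1+e^{-0.3400}) = 0.5842
P_2 = 1/(1+e^{-1.4400}) = 0.8085
P_3 = 1/(1+e^{-1.6400}) = 0.8375
E[score] = 0.5842 + 0.8085 + 0.8375 = 2.2302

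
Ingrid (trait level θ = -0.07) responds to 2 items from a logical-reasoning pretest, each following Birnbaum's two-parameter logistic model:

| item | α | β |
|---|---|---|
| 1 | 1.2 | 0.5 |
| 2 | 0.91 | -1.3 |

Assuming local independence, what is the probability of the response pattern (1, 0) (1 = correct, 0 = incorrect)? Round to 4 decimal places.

P(θ) = 1 / (1 + exp(−α(θ − β)))
P_1 = 1/(1+e^{0.6840}) = 0.3354
P_2 = 1/(1+e^{-1.1193}) = 0.7539
L = P_1 × (1−P_2) = 0.3354 × 0.2461 = 0.08255

0.0825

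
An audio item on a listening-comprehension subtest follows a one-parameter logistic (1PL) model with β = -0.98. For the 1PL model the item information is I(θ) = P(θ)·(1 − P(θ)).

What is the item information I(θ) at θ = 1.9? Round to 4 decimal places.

0.0503

P = 1/(1+e^{-2.8800}) = 0.9468
P(1−P) = 0.9468 × 0.0532 = 0.0503
I = P(1−P) = 0.05033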